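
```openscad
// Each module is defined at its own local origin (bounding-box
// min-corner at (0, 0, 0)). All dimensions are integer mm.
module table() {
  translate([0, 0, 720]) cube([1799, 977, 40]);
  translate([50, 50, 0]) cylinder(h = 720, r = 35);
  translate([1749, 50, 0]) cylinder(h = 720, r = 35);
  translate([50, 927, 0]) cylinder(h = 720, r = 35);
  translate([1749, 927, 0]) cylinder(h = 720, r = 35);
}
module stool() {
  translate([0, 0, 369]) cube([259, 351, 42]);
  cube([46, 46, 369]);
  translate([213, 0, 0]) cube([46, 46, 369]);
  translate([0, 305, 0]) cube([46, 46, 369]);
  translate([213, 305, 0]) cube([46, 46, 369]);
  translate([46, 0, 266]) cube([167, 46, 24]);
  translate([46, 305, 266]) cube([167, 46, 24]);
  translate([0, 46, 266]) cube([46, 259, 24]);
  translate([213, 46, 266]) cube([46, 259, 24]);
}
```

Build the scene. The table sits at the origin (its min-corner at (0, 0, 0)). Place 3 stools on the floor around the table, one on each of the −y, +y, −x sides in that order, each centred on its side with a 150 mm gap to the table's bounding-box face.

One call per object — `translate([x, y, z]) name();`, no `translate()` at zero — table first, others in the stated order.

table();
translate([770, -501, 0]) stool();
translate([770, 1127, 0]) stool();
translate([-409, 313, 0]) stool();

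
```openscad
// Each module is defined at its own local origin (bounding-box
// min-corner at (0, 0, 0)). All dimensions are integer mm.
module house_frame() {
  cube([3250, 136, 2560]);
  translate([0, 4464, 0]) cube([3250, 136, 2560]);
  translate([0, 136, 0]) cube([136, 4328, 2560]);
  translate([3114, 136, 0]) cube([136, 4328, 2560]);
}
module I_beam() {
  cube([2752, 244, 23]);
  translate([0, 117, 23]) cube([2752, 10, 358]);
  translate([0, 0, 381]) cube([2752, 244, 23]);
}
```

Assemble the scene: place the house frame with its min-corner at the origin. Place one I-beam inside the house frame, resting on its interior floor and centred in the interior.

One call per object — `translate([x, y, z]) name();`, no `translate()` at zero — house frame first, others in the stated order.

house_frame();
translate([249, 2178, 0]) I_beam();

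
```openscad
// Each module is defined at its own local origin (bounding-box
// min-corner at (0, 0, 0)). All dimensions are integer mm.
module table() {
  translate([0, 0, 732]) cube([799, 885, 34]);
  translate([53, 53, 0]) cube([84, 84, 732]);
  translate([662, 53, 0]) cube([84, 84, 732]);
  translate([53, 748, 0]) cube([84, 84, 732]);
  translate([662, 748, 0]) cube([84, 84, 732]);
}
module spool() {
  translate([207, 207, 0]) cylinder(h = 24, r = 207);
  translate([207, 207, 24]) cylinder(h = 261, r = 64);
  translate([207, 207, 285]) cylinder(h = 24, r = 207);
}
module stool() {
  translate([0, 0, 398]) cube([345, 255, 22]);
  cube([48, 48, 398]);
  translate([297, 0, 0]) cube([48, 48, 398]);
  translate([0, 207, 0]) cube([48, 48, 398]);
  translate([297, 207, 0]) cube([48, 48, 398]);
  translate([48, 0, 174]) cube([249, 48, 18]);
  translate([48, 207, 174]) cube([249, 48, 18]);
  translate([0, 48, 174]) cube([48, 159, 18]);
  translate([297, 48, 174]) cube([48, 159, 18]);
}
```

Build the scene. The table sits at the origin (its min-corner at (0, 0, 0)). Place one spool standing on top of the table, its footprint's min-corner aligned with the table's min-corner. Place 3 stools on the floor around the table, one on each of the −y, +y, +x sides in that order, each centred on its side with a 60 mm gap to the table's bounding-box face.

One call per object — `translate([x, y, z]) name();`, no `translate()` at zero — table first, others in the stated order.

table();
translate([0, 0, 766]) spool();
translate([227, -315, 0]) stool();
translate([227, 945, 0]) stool();
translate([859, 315, 0]) stool();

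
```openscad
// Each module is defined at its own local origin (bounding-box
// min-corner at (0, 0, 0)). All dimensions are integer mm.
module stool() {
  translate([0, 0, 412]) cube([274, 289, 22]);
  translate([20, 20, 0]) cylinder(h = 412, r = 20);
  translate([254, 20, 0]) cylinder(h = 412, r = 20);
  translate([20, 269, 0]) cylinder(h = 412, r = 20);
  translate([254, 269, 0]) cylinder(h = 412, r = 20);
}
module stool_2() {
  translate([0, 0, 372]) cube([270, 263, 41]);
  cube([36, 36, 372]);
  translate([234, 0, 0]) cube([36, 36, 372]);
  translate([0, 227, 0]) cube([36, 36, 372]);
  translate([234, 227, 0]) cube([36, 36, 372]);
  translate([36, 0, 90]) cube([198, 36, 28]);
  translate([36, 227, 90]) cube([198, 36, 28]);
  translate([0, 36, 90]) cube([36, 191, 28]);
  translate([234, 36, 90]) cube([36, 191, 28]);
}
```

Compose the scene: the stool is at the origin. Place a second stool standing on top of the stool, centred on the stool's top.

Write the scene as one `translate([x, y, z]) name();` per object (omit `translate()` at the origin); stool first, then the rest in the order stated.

stool();
translate([2, 13, 434]) stool_2();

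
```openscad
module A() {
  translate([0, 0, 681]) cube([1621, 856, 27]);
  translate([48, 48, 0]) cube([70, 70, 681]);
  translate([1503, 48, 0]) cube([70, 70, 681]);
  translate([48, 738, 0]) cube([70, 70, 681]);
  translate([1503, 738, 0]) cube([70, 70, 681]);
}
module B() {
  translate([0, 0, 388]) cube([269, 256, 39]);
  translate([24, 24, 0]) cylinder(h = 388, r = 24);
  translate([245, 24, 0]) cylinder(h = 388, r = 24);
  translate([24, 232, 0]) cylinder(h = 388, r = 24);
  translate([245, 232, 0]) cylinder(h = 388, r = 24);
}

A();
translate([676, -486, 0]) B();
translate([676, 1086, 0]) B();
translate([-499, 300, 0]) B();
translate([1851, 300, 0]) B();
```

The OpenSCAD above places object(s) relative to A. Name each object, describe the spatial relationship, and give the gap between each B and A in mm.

Each stool's nearest face is 230 mm from the table's bounding box.

A is a table. B is a stool. Four stools sit around the table at the −y, +y, −x, +x sides. The gap between each stool and the table is 230 mm.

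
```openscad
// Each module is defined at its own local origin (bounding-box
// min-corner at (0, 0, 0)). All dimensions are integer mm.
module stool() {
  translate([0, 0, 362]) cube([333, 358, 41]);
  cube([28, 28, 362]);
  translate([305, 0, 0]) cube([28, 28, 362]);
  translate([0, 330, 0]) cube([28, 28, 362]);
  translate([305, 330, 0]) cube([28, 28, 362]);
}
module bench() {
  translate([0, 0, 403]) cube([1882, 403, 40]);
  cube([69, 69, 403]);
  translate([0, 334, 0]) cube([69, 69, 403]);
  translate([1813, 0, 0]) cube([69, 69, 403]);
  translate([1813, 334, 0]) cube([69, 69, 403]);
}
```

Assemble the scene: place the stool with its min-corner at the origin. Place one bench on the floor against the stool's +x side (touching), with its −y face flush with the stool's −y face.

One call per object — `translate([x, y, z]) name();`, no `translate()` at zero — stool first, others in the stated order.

stool();
translate([333, 0, 0]) bench();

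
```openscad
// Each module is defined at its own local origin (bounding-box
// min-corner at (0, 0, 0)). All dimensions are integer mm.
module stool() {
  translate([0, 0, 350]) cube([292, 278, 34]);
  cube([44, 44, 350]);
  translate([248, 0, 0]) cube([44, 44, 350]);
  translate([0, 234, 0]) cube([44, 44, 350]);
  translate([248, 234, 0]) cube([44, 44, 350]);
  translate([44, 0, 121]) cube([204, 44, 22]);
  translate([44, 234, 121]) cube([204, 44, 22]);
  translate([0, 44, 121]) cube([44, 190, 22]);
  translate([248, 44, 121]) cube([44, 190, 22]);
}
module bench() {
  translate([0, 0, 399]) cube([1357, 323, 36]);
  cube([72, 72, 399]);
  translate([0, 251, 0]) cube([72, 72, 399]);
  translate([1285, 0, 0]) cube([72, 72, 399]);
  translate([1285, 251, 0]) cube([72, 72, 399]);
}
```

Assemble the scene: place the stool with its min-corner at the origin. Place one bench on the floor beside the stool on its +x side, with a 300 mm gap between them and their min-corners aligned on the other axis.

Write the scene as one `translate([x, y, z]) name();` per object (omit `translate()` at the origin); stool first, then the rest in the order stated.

stool();
translate([592, 0, 0]) bench();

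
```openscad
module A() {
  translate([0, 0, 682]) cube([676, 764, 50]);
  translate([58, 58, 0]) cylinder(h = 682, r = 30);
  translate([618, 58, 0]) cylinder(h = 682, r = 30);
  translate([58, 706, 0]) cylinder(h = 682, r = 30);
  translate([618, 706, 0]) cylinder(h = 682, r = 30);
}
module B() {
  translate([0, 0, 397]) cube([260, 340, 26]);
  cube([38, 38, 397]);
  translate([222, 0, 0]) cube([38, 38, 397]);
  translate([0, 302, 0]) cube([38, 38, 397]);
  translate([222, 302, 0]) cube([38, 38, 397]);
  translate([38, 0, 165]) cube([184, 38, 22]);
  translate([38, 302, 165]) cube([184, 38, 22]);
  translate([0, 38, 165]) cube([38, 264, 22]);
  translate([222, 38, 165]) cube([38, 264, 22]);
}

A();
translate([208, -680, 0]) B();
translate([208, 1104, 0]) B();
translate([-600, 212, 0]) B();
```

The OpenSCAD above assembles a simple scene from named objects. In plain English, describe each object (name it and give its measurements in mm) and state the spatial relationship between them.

A is a table with a 676×764 mm rectangular top, 50 mm thick, top surface at z = 732 mm, supported by four round legs of 60 mm diameter, each leg's bounding box inset 28 mm from the nearest pair of top edges, running from the floor.

B is a four-legged stool. The seat is 260×340 mm, 26 mm thick, top at z = 423 mm. It stands on four square legs, each 38×38 mm in cross-section, from z = 0 to the seat underside, each flush with a corner of the seat. Four stretchers, 38 mm wide and 22 mm tall, connect adjacent legs with their undersides at z = 165 mm, each running between the inner faces of the legs it joins and aligned with the legs' outer faces on the other axis.

Three stools sit around the table at the −y, +y, −x sides.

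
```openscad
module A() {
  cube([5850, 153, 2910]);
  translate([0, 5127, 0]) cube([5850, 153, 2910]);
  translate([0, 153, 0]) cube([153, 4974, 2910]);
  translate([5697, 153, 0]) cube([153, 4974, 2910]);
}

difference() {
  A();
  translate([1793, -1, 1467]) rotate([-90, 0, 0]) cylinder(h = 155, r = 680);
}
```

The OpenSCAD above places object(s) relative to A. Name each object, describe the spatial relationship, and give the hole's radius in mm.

A is a house frame. The house frame has a circular hole through its front wall. The hole's radius is 680 mm.

The subtracted cylinder has r = 680 mm.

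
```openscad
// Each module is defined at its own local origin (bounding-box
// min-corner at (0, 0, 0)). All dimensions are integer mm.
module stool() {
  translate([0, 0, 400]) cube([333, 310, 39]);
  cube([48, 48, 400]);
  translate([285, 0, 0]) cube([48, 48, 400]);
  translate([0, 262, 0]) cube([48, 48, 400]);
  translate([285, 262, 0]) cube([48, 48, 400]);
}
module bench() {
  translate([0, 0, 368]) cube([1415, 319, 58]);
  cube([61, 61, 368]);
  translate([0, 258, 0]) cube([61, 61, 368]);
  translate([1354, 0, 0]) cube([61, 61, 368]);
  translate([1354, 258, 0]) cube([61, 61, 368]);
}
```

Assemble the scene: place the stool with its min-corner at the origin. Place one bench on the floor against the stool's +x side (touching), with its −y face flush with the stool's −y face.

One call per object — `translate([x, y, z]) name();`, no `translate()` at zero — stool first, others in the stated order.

stool();
translate([333, 0, 0]) bench();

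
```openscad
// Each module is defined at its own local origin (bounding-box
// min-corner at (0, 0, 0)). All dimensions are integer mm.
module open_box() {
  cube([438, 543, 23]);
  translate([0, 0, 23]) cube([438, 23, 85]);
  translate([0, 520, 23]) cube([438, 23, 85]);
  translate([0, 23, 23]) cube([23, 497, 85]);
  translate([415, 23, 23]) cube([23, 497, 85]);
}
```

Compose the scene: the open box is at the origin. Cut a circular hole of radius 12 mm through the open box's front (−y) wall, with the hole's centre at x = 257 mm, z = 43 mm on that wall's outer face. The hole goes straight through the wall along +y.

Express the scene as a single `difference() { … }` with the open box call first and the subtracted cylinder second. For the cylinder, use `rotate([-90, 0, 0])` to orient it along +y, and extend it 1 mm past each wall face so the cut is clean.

difference() {
  open_box();
  translate([257, -1, 43]) rotate([-90, 0, 0]) cylinder(h = 25, r = 12);
}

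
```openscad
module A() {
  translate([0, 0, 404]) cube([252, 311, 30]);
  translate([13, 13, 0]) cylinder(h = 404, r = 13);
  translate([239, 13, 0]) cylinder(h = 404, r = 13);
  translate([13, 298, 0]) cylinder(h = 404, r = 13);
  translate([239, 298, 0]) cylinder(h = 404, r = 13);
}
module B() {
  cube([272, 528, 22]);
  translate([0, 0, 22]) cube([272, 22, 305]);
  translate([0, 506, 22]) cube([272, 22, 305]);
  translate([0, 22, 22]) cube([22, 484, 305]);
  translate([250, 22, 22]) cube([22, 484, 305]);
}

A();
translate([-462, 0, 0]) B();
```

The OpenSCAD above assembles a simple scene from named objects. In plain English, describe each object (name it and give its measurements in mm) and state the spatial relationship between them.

A is a four-legged stool. The seat is 252×311 mm, 30 mm thick, top at z = 434 mm. It stands on four round legs, each 26 mm in diameter, from z = 0 to the seat underside, each leg's axis is inset half a diameter from the nearest pair of seat edges (so the leg's bounding box is flush with the corner).

B is an open-topped rectangular box: outside dimensions 272×528×327 mm, with a uniform wall and base thickness of 22 mm. The base is a full 272×528 slab on the floor; four walls sit on top of the base. The front and back walls (the −y and +y sides) span the full width; the two side walls fit between them.

The open box is on the floor beside the stool on its −x side.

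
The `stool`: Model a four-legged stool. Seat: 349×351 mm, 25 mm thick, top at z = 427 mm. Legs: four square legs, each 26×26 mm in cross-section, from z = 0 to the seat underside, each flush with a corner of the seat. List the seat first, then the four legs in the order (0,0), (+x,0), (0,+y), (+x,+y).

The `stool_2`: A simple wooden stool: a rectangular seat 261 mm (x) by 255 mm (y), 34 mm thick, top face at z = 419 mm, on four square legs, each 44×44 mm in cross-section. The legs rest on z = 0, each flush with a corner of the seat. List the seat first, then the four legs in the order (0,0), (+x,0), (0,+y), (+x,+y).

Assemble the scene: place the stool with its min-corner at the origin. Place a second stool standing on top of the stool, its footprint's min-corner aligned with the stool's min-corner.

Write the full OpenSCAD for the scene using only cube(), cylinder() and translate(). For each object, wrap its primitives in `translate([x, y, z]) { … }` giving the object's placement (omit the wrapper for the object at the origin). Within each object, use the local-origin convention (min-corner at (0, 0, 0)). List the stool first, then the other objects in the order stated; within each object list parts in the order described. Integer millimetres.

translate([0, 0, 402]) cube([349, 351, 25]);
cube([26, 26, 402]);
translate([323, 0, 0]) cube([26, 26, 402]);
translate([0, 325, 0]) cube([26, 26, 402]);
translate([323, 325, 0]) cube([26, 26, 402]);
translate([0, 0, 427]) {
  translate([0, 0, 385]) cube([261, 255, 34]);
  cube([44, 44, 385]);
  translate([217, 0, 0]) cube([44, 44, 385]);
  translate([0, 211, 0]) cube([44, 44, 385]);
  translate([217, 211, 0]) cube([44, 44, 385]);
}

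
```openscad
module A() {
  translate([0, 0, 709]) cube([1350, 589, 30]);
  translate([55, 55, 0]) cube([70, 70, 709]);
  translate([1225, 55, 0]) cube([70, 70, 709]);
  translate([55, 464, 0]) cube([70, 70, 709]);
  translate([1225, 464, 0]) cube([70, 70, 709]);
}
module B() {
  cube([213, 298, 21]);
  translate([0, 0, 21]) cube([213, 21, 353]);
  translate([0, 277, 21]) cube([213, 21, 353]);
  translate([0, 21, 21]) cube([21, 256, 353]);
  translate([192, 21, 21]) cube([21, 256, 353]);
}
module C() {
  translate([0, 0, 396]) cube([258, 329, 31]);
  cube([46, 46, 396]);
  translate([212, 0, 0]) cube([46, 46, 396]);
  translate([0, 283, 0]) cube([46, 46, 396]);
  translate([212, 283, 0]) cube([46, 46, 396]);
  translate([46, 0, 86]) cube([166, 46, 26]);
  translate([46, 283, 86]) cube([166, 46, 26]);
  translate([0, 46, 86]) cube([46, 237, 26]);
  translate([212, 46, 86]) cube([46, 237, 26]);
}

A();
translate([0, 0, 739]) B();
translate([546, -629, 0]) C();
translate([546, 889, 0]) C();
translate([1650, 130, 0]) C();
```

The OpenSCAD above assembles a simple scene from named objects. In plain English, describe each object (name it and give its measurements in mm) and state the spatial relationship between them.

A is a table with a 1350×589 mm rectangular top, 30 mm thick, top surface at z = 739 mm, supported by four 70×70 mm square legs, each inset 55 mm from the nearest pair of top edges, running from the floor.

B is an open storage box with external size 213×298×374 mm and wall thickness 21 mm (the base is also 21 mm thick). The base covers the whole footprint; the four walls stand on the base, with the y-facing walls full-width and the x-facing walls fitting between their inner faces.

C is a four-legged stool. The seat is a 258×329×31 mm slab whose top surface is at z = 427 mm; four square legs, each 46×46 mm in cross-section, run from the floor (z = 0) to the underside of the seat, each flush with a corner of the seat. Four stretchers, 46 mm wide and 26 mm tall, connect adjacent legs with their undersides at z = 86 mm, each running between the inner faces of the legs it joins and aligned with the legs' outer faces on the other axis.

The open box is on top of the table. Three stools sit around the table at the −y, +y, +x sides.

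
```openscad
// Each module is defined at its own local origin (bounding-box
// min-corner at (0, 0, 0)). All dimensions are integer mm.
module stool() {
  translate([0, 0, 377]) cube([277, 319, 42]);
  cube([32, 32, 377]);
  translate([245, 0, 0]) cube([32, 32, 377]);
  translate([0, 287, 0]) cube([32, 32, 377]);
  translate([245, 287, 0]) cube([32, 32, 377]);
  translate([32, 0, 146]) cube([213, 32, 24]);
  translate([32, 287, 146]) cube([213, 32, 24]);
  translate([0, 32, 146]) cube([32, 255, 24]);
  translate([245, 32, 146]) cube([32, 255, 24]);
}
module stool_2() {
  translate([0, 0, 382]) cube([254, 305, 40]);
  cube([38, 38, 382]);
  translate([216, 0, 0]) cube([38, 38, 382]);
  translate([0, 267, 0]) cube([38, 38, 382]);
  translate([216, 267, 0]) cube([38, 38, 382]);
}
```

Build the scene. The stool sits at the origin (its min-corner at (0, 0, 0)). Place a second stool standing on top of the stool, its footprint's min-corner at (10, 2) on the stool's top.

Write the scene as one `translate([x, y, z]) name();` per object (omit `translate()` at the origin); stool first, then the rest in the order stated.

stool();
translate([10, 2, 419]) stool_2();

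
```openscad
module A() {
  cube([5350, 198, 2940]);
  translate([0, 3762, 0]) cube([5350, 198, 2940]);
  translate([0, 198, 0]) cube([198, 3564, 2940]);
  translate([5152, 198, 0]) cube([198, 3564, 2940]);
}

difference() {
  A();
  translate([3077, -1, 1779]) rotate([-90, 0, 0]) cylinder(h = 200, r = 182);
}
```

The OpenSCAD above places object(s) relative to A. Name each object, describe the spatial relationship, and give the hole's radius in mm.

A is a house frame. The house frame has a circular hole through its front wall. The hole's radius is 182 mm.

The subtracted cylinder has r = 182 mm.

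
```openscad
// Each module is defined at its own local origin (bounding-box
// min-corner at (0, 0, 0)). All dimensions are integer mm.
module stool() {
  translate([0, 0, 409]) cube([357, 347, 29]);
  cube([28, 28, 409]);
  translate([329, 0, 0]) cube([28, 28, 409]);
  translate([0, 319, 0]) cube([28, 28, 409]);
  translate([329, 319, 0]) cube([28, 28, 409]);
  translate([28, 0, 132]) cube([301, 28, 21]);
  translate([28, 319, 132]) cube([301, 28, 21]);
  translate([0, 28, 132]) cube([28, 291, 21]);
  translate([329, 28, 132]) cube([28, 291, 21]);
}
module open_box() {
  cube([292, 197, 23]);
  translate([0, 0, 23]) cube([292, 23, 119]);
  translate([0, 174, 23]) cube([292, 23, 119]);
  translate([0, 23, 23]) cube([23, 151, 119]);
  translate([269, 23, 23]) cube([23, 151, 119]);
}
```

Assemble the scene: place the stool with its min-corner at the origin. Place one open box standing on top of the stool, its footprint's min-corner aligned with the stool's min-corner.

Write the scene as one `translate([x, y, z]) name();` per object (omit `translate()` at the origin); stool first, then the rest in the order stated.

stool();
translate([0, 0, 438]) open_box();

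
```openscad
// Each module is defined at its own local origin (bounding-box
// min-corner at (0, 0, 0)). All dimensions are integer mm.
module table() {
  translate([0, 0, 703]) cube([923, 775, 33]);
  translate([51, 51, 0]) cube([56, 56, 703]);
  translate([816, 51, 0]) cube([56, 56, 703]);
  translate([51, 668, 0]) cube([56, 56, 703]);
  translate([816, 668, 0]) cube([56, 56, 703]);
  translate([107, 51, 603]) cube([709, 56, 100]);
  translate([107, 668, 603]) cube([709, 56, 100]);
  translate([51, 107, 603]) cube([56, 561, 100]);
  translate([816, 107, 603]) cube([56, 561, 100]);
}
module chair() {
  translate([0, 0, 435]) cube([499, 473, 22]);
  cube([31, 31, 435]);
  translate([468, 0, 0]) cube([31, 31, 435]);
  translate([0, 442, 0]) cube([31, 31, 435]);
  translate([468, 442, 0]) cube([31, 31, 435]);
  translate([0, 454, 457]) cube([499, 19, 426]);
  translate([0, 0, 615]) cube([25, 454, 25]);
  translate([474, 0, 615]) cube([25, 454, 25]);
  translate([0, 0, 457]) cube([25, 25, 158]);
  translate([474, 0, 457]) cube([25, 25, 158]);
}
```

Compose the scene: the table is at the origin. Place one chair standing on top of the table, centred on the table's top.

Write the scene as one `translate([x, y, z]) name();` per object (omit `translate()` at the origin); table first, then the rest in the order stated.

table();
translate([212, 151, 736]) chair();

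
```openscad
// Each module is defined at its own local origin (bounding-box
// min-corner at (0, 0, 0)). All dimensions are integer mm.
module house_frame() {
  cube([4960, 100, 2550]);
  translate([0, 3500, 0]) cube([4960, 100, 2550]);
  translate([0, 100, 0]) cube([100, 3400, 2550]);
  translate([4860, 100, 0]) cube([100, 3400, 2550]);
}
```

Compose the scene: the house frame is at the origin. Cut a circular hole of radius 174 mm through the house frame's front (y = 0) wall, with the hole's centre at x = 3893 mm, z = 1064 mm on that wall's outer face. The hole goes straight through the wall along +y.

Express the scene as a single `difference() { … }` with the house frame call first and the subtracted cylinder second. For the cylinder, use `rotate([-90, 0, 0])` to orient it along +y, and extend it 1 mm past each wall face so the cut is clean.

difference() {
  house_frame();
  translate([3893, -1, 1064]) rotate([-90, 0, 0]) cylinder(h = 102, r = 174);
}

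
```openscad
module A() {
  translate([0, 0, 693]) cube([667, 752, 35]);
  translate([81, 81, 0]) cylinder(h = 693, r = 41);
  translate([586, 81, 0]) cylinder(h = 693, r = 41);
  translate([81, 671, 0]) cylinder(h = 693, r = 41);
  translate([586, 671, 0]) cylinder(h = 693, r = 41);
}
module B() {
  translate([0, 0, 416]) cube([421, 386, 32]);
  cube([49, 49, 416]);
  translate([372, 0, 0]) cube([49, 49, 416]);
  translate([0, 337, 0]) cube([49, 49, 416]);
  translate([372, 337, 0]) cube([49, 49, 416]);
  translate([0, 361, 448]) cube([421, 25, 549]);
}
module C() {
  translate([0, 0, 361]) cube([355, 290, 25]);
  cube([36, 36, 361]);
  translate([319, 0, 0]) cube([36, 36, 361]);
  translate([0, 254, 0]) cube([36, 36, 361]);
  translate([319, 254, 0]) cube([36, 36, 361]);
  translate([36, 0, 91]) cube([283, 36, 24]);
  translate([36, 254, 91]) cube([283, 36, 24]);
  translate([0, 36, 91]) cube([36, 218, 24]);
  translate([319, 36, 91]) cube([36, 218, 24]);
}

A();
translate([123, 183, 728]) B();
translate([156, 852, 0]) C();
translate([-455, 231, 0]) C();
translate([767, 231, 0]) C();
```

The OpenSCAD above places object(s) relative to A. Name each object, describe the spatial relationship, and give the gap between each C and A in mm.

Each stool's nearest face is 100 mm from the table's bounding box.

A is a table. B is a chair. C is a stool. The chair is on top of the table, centred. Three stools sit around the table at the +y, −x, +x sides. The gap between each stool and the table is 100 mm.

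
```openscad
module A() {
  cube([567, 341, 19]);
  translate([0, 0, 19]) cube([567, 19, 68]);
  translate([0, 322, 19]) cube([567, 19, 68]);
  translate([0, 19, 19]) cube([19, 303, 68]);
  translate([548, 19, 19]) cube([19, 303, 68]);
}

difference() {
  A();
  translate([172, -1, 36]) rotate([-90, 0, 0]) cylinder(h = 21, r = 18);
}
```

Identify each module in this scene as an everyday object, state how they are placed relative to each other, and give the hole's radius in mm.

A is an open box. The open box has a circular hole through its front wall. The hole's radius is 18 mm.

The subtracted cylinder has r = 18 mm.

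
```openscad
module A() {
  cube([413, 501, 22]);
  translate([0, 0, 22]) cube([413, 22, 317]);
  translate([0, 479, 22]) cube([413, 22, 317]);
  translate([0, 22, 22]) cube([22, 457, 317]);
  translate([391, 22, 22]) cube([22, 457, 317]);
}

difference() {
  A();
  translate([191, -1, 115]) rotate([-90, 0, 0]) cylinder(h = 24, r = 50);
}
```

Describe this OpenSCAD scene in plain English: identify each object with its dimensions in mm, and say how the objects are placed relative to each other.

A is an open-topped rectangular box: outside dimensions 413×501×339 mm, with a uniform wall and base thickness of 22 mm. The base is a full 413×501 slab on the floor; four walls sit on top of the base. The front and back walls (the −y and +y sides) span the full width; the two side walls fit between them.

The open box has a circular hole of radius 50 mm through its front wall, centred at (x = 191, z = 115).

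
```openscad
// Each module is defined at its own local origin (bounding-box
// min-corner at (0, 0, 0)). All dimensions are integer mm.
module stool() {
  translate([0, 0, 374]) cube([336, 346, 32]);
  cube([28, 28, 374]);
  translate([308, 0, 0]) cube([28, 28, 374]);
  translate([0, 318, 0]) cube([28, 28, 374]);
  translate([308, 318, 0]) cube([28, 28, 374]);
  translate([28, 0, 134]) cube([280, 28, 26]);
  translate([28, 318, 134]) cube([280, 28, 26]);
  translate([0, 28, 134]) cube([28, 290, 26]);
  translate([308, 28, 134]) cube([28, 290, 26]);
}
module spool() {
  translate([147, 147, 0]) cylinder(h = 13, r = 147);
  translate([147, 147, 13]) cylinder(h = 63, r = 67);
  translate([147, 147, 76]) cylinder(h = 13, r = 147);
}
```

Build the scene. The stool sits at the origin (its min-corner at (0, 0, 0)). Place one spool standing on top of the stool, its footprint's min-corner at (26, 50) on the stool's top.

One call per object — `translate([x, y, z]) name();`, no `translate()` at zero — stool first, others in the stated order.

stool();
translate([26, 50, 406]) spool();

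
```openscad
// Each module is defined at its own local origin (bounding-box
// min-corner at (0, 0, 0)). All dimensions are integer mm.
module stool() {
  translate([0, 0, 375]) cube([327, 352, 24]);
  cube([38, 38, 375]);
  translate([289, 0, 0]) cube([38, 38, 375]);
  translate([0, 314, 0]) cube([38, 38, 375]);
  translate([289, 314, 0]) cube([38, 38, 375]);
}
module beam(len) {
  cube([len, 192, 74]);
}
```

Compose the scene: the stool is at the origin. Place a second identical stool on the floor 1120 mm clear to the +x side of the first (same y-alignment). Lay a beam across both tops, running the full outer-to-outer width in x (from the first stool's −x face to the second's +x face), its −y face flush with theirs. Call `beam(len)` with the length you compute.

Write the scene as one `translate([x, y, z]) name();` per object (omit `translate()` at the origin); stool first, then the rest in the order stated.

stool();
translate([1447, 0, 0]) stool();
translate([0, 0, 399]) beam(1774);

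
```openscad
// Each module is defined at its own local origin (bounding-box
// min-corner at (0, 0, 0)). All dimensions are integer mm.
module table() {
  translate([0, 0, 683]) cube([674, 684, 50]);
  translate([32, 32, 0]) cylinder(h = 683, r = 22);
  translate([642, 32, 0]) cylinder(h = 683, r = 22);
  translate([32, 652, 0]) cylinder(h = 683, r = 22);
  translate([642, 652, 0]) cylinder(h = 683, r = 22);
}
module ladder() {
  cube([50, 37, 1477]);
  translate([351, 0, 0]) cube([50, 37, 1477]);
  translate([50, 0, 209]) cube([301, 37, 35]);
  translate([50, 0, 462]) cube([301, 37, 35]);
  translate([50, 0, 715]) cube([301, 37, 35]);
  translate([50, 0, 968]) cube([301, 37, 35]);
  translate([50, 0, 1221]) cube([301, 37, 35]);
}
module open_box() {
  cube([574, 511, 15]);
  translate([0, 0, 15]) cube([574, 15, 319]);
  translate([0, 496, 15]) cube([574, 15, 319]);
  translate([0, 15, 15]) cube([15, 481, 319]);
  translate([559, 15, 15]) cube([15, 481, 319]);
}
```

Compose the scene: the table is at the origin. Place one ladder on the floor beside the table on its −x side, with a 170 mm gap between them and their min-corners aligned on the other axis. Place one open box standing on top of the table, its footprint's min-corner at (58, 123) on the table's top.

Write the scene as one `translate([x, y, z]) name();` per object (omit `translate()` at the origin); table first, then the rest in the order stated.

table();
translate([-571, 0, 0]) ladder();
translate([58, 123, 733]) open_box();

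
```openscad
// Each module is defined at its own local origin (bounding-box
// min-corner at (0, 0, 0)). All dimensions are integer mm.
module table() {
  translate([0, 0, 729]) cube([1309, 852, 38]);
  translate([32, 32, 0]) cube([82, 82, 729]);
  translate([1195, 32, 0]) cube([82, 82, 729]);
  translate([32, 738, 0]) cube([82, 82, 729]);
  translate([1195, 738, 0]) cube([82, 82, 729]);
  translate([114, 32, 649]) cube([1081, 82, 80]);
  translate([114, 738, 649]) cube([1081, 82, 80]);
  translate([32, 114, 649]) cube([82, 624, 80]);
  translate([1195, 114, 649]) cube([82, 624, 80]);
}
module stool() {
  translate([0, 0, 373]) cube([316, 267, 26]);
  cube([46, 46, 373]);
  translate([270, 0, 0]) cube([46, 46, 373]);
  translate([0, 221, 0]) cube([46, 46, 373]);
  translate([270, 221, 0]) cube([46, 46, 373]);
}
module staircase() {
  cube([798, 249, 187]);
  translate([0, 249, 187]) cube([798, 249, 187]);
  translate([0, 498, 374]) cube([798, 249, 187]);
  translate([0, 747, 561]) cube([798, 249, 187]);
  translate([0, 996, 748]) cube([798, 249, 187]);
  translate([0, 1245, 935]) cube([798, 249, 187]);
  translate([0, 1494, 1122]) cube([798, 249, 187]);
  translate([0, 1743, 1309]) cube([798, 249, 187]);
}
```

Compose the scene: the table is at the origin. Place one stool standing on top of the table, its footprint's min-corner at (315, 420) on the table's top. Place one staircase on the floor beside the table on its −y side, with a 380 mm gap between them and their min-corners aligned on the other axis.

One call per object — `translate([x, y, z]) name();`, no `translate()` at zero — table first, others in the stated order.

table();
translate([315, 420, 767]) stool();
translate([0, -2372, 0]) staircase();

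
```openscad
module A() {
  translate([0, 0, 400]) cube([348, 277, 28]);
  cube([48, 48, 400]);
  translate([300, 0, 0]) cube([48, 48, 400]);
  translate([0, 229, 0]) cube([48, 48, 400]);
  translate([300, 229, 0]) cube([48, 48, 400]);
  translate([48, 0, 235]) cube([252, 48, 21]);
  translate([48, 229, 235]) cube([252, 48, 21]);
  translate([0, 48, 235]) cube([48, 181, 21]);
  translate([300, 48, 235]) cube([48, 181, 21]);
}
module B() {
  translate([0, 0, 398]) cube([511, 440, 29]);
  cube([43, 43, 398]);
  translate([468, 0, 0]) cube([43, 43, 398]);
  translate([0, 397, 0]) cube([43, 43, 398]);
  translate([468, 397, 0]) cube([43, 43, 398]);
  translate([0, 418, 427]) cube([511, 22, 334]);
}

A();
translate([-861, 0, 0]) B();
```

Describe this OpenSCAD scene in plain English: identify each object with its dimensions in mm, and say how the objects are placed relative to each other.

A is a four-legged stool. The seat is a 348×277×28 mm slab whose top surface is at z = 428 mm; four square legs, each 48×48 mm in cross-section, run from the floor (z = 0) to the underside of the seat, each flush with a corner of the seat. Four stretchers, 48 mm wide and 21 mm tall, connect adjacent legs with their undersides at z = 235 mm, each running between the inner faces of the legs it joins and aligned with the legs' outer faces on the other axis.

B is a chair. The seat is a 511×440×29 mm slab with its top at z = 427 mm, on four 43×43 mm corner legs (flush with the seat edges, standing on z = 0). A flat backrest 22 mm thick, 334 mm tall, spans the full seat width and rises from the seat top along its +y edge, rear face flush with the rear of the seat.

The chair is on the floor beside the stool on its −x side.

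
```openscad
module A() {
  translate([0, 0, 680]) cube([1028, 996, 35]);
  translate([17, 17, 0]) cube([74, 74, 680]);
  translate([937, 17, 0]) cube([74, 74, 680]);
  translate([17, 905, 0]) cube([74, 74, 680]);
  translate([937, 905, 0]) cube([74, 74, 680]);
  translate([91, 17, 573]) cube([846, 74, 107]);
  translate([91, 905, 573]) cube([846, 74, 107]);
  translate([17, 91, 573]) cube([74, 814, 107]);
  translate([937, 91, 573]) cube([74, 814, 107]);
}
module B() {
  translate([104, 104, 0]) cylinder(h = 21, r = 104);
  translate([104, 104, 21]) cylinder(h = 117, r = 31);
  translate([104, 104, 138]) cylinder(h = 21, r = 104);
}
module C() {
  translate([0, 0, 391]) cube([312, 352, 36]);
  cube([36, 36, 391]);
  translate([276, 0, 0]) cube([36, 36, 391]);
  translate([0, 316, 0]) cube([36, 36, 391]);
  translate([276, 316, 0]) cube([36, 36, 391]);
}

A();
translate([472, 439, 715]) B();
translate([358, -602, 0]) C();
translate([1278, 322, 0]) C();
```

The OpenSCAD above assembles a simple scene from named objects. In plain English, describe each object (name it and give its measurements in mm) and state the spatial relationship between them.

A is a table with a 1028×996 mm rectangular top, 35 mm thick, top surface at z = 715 mm, supported by four 74×74 mm square legs, each inset 17 mm from the nearest pair of top edges, running from the floor. Four apron rails, 74 mm thick and 107 mm tall, run between adjacent legs with their top edges flush with the underside of the top and their outer faces flush with the legs' outer faces.

B is a spool: two coaxial disc flanges of radius 104 mm and thickness 21 mm, joined by a core cylinder of radius 31 mm and height 117 mm. The lower flange rests on z = 0 and the three cylinders share a vertical axis.

C is a four-legged stool. The seat is 312×352 mm, 36 mm thick, top at z = 427 mm. It stands on four square legs, each 36×36 mm in cross-section, from z = 0 to the seat underside, each flush with a corner of the seat.

The spool is on top of the table. Two stools sit around the table at the −y, +x sides.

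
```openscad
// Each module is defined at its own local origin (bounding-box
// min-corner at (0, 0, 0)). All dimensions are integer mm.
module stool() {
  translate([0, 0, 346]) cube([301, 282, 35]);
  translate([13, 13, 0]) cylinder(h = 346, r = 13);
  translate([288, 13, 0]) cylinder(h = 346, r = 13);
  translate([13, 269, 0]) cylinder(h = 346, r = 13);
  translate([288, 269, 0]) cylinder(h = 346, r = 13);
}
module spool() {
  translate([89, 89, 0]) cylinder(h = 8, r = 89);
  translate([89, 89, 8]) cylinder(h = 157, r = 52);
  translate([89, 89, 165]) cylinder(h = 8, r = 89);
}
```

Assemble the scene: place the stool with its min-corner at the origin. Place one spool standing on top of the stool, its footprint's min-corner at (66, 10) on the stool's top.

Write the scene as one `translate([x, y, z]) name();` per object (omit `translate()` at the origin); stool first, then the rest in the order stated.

stool();
translate([66, 10, 381]) spool();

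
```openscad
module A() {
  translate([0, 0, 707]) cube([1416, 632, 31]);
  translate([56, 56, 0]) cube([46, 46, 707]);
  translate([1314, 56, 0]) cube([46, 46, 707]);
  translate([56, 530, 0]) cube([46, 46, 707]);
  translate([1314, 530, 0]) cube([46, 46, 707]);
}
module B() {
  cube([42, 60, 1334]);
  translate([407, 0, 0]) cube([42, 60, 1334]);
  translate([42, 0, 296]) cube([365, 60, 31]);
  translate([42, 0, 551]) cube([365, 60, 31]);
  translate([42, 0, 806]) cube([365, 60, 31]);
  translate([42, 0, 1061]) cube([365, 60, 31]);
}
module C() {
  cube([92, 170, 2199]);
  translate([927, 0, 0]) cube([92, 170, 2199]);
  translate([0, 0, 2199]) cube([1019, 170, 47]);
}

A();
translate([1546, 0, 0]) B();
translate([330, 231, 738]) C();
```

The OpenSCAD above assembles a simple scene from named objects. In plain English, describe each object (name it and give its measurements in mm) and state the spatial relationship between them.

A is a table with a 1416×632 mm rectangular top, 31 mm thick, top surface at z = 738 mm, supported by four 46×46 mm square legs, each inset 56 mm from the nearest pair of top edges, running from the floor.

B is a wooden ladder with two side rails of 42×60 mm section and 1334 mm height, set 449 mm apart overall. Between them run 4 rectangular rungs (60 mm deep, 31 mm thick), front faces flush with the rails' −y face. The bottom of the first rung is 296 mm above the floor and each subsequent rung is 255 mm higher than the one below.

C is a rectangular door frame: two vertical jambs of 92×170 mm section, 2199 mm tall, with a clear opening 835 mm wide between their inner faces. A header 47 mm tall and 170 mm deep lies on top of the jambs and spans the full outside width.

The ladder is on the floor beside the table on its +x side. The door frame is on top of the table.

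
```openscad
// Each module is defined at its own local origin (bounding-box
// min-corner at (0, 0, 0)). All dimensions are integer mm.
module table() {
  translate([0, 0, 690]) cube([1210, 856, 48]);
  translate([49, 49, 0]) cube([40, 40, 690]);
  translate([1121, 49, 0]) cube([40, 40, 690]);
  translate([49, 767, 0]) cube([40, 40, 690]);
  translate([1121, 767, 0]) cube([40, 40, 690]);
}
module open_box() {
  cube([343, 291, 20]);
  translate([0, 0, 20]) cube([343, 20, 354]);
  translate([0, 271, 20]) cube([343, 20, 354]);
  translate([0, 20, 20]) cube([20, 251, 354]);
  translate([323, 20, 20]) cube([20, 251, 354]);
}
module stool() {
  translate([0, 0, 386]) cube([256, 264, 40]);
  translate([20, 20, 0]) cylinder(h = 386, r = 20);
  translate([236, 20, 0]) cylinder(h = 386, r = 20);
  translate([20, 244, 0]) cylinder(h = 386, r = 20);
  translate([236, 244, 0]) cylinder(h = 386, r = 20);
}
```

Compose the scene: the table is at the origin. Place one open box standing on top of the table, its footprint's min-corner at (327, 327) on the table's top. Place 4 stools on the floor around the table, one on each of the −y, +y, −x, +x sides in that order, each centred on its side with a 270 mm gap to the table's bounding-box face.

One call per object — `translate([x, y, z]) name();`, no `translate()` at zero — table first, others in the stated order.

table();
translate([327, 327, 738]) open_box();
translate([477, -534, 0]) stool();
translate([477, 1126, 0]) stool();
translate([-526, 296, 0]) stool();
translate([1480, 296, 0]) stool();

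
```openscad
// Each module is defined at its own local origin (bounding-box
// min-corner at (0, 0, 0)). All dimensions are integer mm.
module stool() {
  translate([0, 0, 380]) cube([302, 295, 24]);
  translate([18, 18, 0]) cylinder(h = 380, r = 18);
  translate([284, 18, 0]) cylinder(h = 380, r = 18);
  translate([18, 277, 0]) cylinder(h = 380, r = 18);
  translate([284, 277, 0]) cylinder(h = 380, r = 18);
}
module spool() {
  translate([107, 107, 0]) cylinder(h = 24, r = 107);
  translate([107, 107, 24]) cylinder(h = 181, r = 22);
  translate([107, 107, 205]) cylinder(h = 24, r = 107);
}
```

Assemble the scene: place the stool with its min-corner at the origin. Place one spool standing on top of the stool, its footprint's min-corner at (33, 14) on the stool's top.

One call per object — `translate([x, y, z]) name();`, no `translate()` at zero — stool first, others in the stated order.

stool();
translate([33, 14, 404]) spool();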